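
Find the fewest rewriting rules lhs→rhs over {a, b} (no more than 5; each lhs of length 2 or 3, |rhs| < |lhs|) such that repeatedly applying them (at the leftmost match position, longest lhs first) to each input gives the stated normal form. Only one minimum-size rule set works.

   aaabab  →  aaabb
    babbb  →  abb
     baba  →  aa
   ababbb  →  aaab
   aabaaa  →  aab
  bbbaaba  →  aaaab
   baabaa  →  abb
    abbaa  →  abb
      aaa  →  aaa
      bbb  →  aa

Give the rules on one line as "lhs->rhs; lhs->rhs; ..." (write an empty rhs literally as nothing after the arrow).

aba->ab; baa->ab; bab->a; bbb->aa

  | aaabab => aaabb
  | babbb => abb
  | baba => aa
  | ababbb => abbbb => aaab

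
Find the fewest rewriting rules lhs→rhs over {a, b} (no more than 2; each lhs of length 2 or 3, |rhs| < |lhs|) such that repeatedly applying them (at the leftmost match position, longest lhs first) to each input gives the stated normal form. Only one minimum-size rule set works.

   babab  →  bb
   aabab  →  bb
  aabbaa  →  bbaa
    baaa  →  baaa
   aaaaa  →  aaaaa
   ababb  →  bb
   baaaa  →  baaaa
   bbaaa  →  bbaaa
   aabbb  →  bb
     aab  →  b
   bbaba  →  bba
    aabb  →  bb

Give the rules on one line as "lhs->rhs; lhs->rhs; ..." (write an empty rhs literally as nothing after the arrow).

  | babab => bbab => bbb => bb
  | aabab => abab => bab => bb
  | aabbaa => abbaa => bbaa
  | baaa

ab->b; bbb->bb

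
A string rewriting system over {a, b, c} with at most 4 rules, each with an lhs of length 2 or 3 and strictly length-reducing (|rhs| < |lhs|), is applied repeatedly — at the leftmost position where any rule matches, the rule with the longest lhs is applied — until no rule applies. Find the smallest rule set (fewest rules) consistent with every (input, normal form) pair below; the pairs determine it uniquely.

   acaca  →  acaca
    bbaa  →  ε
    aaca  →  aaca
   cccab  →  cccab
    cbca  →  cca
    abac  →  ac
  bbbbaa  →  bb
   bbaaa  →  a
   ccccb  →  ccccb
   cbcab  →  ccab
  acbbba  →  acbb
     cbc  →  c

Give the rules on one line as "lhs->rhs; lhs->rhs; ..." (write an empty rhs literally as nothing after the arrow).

ba->; bc->; bca->ca

  | acaca
  | bbaa => ba => ε
  | aaca
  | cccab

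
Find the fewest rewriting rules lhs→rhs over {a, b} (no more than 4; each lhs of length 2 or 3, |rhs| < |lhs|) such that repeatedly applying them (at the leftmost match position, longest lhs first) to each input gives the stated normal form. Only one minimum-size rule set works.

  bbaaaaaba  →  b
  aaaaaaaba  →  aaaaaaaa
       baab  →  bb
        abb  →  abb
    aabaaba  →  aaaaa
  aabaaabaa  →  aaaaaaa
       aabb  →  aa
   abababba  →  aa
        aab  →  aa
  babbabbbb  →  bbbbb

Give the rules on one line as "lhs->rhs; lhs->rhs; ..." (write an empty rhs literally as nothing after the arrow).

aab->aa; aba->b; baa->b; bab->a

  | bbaaaaaba => bbaaaba => bbaba => baa => b
  | aaaaaaaba => aaaaaaaa
  | baab => bb
  | abb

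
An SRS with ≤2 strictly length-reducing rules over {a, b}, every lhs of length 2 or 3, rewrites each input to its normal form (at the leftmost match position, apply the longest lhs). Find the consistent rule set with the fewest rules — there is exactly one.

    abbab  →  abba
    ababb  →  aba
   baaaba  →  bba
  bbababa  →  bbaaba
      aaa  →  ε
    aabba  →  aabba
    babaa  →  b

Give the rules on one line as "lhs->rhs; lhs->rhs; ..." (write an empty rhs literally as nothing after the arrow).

  | abbab => abba
  | ababb => abab => aba
  | baaaba => bba
  | bbababa => bbaaba

aaa->; bab->ba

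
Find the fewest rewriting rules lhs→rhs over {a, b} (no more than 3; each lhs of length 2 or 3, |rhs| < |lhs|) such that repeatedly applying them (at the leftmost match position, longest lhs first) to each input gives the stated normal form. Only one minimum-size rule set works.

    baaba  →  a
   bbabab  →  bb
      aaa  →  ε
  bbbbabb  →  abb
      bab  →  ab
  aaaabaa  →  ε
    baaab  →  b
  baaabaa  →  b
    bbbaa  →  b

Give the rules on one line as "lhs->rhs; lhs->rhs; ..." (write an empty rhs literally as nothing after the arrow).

  | baaba => aaba => bba => ba => a
  | bbabab => babab => abab => aab => bb
  | aaa => ε
  | bbbbabb => bbbabb => bbabb => babb => abb

aa->b; aaa->; ba->a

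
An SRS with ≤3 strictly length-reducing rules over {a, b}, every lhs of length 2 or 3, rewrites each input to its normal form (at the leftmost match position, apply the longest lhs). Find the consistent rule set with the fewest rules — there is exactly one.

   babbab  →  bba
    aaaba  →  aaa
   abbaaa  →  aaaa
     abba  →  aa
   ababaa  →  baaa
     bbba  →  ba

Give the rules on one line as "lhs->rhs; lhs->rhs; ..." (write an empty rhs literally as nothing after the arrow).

  | babbab => babab => baab => bba
  | aaaba => abaa => aaa
  | abbaaa => abaaa => aaaa
  | abba => aba => aa

aab->ba; ab->a; bbb->b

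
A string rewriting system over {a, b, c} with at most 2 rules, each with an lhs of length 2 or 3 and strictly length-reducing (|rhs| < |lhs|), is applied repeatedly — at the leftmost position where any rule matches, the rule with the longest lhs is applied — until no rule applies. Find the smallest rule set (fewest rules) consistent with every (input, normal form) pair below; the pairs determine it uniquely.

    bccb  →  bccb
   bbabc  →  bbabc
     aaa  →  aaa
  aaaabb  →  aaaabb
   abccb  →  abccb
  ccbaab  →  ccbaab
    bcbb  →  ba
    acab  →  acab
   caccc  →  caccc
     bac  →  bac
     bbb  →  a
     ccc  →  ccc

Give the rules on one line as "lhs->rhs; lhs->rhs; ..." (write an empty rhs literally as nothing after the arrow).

bbb->a; cbb->a

  | bccb
  | bbabc
  | aaa
  | aaaabb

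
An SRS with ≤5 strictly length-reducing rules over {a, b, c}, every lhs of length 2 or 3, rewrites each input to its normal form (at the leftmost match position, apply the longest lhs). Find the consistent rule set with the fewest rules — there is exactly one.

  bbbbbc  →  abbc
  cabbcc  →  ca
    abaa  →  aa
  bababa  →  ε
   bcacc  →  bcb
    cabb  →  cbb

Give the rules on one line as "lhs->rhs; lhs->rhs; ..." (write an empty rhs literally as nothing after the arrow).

ba->; bbb->a; cab->cb; cc->b

  | bbbbbc => abbc
  | cabbcc => cbbcc => cbbb => ca
  | abaa => aa
  | bababa => baba => ba => ε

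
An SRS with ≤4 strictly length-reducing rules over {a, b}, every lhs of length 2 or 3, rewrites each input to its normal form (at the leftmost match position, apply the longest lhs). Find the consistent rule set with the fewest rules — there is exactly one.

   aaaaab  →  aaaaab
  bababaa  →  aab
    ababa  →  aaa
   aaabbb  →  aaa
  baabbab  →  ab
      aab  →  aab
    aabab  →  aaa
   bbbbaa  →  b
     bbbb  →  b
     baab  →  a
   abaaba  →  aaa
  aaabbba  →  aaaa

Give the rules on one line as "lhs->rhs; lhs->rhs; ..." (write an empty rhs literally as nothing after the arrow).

ba->b; bb->a; bbb->

  | aaaaab
  | bababaa => bbabaa => aabaa => aaba => aab
  | ababa => abba => aaa
  | aaabbb => aaa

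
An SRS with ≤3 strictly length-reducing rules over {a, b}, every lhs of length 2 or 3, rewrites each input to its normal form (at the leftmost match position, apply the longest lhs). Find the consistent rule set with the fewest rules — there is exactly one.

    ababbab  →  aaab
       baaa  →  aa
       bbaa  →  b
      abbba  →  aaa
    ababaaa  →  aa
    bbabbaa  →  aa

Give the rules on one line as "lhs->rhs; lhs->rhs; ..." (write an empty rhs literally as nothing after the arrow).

  | ababbab => abbbab => aaab
  | baaa => aa
  | bbaa => ba => b
  | abbba => aaa

ba->b; baa->a; bbb->a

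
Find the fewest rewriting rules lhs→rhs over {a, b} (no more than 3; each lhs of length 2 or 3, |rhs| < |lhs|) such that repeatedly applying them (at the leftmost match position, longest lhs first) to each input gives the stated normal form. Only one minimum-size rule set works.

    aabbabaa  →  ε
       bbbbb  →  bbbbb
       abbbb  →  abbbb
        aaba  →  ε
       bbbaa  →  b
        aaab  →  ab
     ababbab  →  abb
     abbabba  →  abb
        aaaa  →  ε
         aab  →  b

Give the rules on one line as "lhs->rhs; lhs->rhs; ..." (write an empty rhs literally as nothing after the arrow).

  | aabbabaa => bbabaa => bbaa => ba => ε
  | bbbbb
  | abbbb
  | aaba => ba => ε

aa->; ba->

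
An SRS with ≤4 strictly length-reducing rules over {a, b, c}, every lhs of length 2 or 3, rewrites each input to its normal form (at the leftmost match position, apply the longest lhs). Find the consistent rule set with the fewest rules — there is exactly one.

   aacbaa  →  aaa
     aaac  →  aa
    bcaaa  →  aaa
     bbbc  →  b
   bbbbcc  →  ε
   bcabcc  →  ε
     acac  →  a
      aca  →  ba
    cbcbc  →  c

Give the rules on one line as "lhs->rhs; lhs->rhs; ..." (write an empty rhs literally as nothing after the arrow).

ab->a; ac->b; bb->a; bc->

  | aacbaa => abbaa => abaa => aaa
  | aaac => aab => aa
  | bcaaa => aaa
  | bbbc => abc => ac => b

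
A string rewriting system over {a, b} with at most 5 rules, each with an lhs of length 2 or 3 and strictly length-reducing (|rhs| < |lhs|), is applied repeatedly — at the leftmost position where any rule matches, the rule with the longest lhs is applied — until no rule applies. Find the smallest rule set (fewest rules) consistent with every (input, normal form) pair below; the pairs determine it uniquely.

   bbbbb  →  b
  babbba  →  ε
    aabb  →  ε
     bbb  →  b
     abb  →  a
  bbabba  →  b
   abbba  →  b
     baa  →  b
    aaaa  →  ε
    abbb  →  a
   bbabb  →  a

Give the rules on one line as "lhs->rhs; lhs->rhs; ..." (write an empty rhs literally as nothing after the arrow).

aa->; ab->a; aba->b; bb->

  | bbbbb => bbb => b
  | babbba => babba => baba => bb => ε
  | aabb => bb => ε
  | bbb => b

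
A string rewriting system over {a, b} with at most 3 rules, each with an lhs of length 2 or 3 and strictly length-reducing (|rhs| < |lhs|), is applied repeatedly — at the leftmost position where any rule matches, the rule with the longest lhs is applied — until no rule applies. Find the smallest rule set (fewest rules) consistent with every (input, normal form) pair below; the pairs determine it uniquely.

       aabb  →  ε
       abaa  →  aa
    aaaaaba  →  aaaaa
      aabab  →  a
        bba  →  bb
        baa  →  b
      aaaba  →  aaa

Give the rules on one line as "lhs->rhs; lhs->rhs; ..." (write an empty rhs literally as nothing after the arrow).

  | aabb => ab => ε
  | abaa => aa
  | aaaaaba => aaaaa
  | aabab => aab => a

ab->; ba->b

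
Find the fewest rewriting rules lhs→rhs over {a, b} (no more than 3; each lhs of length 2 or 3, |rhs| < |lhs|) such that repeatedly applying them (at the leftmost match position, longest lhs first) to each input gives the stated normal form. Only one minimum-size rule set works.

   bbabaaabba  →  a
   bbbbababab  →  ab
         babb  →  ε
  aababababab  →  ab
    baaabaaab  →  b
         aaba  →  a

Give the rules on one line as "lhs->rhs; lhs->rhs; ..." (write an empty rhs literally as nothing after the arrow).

aa->b; ba->; bb->

  | bbabaaabba => abaaabba => aaabba => babba => bba => a
  | bbbbababab => bbababab => ababab => abab => ab
  | babb => bb => ε
  | aababababab => bbabababab => abababab => ababab => abab => ab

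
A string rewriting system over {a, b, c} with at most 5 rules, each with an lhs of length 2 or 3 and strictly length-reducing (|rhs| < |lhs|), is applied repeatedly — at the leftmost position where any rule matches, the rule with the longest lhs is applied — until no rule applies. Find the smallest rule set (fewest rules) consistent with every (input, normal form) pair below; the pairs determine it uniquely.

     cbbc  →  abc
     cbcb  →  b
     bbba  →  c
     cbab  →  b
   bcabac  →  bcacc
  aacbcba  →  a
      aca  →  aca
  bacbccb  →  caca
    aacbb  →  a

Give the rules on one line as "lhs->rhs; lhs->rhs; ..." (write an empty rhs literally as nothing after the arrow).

  | cbbc => abc
  | cbcb => acb => aa => b
  | bbba => bba => ba => c
  | cbab => aab => bb => b

aa->b; ba->c; bb->b; cb->a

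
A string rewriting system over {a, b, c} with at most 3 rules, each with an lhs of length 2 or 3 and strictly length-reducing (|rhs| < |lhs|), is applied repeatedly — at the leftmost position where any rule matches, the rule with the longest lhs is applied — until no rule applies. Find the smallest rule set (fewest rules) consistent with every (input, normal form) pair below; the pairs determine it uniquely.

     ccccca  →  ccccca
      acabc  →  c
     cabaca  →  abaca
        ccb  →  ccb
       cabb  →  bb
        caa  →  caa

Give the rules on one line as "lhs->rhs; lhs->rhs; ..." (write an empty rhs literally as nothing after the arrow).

  | ccccca
  | acabc => aabc => c
  | cabaca => abaca
  | ccb

aab->; abb->bb; cab->ab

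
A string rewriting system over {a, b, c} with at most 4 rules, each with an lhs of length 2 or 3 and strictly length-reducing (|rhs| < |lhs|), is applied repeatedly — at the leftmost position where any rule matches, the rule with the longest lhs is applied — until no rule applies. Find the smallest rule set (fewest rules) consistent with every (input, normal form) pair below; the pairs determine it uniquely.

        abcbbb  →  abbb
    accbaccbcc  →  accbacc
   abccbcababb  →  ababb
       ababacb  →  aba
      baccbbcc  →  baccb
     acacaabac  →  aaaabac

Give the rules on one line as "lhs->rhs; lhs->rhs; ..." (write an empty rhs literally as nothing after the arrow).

abc->a; acb->c; bcc->; ca->a

  | abcbbb => abbb
  | accbaccbcc => accbacc
  | abccbcababb => acbcababb => ccababb => cababb => ababb
  | ababacb => ababc => aba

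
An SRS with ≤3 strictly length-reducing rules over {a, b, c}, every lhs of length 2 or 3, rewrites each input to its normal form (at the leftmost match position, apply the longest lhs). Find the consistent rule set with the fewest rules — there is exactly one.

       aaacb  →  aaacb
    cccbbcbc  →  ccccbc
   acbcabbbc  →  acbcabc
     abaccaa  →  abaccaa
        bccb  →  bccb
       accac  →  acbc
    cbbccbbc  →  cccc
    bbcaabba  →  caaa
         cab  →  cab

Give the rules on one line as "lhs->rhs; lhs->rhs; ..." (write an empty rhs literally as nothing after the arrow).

bb->; cac->bc

  | aaacb
  | cccbbcbc => ccccbc
  | acbcabbbc => acbcabc
  | abaccaa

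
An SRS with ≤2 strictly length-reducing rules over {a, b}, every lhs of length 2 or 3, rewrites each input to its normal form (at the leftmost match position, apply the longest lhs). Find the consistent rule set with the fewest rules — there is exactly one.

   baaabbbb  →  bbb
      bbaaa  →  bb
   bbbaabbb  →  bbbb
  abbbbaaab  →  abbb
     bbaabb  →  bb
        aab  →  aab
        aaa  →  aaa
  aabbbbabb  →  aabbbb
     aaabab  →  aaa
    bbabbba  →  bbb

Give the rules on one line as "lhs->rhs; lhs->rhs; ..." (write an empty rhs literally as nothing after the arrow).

ba->b; bab->

  | baaabbbb => baabbbb => babbbb => bbb
  | bbaaa => bbaa => bba => bb
  | bbbaabbb => bbbabbb => bbbb
  | abbbbaaab => abbbbaab => abbbbab => abbb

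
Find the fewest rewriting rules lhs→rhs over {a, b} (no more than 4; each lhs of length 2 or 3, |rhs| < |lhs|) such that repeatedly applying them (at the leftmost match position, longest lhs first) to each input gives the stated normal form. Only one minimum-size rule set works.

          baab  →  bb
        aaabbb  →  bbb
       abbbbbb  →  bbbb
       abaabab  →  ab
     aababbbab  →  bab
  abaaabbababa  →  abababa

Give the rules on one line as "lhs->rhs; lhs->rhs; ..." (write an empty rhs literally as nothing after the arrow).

  | baab => bb
  | aaabbb => bbb
  | abbbbbb => bbbb
  | abaabab => abbab => ab

aaa->; aab->; abb->; baa->b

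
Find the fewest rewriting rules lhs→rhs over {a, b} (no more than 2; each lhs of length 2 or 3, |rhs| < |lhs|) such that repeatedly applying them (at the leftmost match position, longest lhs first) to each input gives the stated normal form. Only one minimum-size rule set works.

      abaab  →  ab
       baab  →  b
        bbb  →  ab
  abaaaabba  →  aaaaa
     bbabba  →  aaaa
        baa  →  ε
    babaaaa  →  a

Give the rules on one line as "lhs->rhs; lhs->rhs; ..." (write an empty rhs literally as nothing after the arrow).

baa->; bb->a

  | abaab => ab
  | baab => b
  | bbb => ab
  | abaaaabba => aaabba => aaaaa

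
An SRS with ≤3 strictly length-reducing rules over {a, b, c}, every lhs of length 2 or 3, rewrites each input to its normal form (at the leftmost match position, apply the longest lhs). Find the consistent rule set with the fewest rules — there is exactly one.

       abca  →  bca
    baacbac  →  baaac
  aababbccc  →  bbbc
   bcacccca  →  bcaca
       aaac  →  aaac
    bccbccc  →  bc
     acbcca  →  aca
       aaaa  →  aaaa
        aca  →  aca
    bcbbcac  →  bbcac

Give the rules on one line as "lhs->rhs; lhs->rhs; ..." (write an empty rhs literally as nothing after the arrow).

  | abca => bca
  | baacbac => baaac
  | aababbccc => ababbccc => babbccc => bbbccc => bbbcc => bbbc
  | bcacccca => bcaccca => bcacca => bcaca

ab->b; cb->; cc->c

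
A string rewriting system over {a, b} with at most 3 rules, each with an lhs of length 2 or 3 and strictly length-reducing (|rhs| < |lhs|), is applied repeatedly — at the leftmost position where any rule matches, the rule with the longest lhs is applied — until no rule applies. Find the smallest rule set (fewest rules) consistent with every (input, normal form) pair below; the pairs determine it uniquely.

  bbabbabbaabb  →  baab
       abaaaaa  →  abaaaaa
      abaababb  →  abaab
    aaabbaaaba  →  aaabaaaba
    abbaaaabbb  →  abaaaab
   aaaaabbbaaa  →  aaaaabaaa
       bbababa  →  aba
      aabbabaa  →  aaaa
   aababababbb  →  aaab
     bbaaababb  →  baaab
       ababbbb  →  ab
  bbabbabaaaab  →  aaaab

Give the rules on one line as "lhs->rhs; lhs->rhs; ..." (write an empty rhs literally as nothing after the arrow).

bab->; bb->b

  | bbabbabbaabb => babbabbaabb => babbaabb => baabb => baab
  | abaaaaa
  | abaababb => abaab
  | aaabbaaaba => aaabaaaba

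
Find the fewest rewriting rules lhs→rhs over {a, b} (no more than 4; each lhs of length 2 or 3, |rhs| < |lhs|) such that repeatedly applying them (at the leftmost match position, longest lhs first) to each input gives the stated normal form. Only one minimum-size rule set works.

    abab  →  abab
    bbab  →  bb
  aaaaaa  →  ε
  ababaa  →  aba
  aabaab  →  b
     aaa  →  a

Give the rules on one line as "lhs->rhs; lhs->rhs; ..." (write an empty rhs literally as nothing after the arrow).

aa->; baa->; bba->b

  | abab
  | bbab => bb
  | aaaaaa => aaaa => aa => ε
  | ababaa => aba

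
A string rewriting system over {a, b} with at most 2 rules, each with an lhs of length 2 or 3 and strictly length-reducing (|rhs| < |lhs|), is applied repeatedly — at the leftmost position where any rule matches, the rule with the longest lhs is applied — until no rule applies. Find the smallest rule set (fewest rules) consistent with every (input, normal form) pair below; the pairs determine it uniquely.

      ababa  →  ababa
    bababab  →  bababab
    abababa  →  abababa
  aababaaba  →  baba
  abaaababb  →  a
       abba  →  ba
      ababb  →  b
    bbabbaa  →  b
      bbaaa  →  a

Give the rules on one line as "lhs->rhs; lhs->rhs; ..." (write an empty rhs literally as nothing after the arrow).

  | ababa
  | bababab
  | abababa
  | aababaaba => bbabaaba => aabaaba => bbaaba => aaaba => baba

aa->b; bb->a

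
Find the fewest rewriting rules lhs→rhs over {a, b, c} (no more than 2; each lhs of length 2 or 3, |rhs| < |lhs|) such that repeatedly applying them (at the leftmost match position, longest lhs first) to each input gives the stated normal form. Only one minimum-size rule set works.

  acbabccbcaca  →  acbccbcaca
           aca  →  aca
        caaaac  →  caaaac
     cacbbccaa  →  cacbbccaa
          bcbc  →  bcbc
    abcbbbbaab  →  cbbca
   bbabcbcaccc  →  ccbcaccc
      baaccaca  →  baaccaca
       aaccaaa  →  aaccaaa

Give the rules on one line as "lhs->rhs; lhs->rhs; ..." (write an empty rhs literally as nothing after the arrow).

ab->; bba->ca

  | acbabccbcaca => acbccbcaca
  | aca
  | caaaac
  | cacbbccaa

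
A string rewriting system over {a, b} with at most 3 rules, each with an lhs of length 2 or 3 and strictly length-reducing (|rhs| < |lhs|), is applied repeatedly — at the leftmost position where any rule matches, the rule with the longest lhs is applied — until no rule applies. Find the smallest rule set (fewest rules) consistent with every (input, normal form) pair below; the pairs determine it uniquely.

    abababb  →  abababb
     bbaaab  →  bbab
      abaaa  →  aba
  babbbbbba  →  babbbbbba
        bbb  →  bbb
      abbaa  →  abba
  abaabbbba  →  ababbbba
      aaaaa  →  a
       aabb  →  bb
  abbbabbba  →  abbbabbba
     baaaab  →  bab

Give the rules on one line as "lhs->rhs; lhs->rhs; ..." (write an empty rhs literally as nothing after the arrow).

  | abababb
  | bbaaab => bbaab => bbab
  | abaaa => abaa => aba
  | babbbbbba

aa->; baa->ba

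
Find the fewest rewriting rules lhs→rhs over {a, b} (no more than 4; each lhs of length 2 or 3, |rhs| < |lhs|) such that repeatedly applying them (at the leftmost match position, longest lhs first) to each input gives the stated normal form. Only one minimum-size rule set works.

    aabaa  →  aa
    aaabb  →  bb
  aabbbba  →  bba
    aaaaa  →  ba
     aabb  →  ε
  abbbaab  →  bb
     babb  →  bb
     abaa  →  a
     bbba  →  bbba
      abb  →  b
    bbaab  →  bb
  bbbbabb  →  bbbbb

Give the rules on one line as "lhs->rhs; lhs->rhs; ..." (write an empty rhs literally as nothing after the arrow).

aaa->ba; ab->; aba->; baa->ba

  | aabaa => aa
  | aaabb => babb => bb
  | aabbbba => abbba => bba
  | aaaaa => baaa => baa => ba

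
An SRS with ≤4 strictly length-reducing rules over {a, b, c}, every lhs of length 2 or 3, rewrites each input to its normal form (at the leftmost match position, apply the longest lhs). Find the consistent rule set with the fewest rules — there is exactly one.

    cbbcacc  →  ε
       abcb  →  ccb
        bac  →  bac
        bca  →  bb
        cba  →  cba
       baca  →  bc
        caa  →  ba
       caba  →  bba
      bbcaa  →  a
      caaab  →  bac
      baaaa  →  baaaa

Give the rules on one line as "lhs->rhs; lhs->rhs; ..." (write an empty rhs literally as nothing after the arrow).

  | cbbcacc => cbbbcc => ccc => ε
  | abcb => ccb
  | bac
  | bca => bb

ab->c; bbb->; ca->b; ccc->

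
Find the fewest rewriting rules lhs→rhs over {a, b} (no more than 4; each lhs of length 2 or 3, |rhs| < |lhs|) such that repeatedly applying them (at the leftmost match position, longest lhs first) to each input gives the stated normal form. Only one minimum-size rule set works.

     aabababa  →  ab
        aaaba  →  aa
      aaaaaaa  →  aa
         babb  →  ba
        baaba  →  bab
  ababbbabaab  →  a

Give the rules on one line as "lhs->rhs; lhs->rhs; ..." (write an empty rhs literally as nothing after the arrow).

  | aabababa => abbaba => aaba => ab
  | aaaba => bba => aa
  | aaaaaaa => baaaa => bba => aa
  | babb => ba

aaa->b; aba->b; abb->a; bb->a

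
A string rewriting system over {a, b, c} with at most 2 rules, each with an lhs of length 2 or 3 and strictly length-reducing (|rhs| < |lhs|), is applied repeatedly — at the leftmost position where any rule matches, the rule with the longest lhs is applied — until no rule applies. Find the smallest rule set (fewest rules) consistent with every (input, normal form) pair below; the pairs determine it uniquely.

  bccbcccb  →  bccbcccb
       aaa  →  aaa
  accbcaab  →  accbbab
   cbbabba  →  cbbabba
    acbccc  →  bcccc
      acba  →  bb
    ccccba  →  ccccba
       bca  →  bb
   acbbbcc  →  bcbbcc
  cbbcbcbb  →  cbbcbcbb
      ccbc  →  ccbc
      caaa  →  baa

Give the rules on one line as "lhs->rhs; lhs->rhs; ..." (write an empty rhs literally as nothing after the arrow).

acb->bc; ca->b

  | bccbcccb
  | aaa
  | accbcaab => accbbab
  | cbbabba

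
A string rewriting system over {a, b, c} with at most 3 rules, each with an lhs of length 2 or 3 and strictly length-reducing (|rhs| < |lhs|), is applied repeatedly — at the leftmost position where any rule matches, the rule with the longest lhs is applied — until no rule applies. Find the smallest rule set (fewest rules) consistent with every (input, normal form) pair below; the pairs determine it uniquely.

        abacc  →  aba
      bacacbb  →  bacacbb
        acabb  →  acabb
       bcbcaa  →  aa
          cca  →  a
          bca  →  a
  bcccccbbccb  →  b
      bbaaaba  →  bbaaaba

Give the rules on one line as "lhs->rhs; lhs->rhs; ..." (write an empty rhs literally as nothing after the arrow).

  | abacc => aba
  | bacacbb
  | acabb
  | bcbcaa => bcaa => aa

bc->; cc->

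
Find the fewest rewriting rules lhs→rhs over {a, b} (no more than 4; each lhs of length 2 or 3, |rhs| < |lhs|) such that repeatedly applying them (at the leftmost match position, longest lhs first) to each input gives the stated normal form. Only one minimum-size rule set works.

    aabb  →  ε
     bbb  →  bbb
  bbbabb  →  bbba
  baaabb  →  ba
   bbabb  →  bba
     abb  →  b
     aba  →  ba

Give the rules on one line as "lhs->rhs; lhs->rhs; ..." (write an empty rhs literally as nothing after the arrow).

ab->; aba->ba; bab->ba

  | aabb => ab => ε
  | bbb
  | bbbabb => bbbab => bbba
  | baaabb => baab => ba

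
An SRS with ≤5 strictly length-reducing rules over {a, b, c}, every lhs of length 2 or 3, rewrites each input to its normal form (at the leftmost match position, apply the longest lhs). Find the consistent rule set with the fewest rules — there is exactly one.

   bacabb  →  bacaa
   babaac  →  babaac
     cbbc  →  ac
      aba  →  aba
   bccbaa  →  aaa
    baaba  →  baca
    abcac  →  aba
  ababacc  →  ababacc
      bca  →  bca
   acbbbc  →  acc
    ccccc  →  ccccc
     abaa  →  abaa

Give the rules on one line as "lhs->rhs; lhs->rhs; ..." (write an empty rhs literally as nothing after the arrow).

  | bacabb => bacaa
  | babaac
  | cbbc => bbc => ac
  | aba

aab->ac; bb->a; cac->a; cb->b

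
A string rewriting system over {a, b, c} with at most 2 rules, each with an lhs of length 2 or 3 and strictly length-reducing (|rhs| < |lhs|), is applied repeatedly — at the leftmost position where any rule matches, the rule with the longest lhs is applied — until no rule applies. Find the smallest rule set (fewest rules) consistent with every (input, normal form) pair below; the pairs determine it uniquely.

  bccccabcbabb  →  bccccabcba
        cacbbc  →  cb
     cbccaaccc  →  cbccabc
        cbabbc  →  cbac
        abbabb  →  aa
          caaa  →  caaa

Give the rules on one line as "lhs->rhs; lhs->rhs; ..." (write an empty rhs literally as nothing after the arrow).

acc->b; bb->

  | bccccabcbabb => bccccabcba
  | cacbbc => cacc => cb
  | cbccaaccc => cbccabc
  | cbabbc => cbac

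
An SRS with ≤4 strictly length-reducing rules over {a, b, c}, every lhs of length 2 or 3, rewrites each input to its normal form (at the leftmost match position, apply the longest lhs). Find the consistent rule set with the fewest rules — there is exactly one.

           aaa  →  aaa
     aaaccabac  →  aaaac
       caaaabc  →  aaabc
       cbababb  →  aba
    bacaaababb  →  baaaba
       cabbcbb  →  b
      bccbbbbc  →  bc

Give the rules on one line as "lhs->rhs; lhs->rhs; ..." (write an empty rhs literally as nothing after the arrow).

bb->; ca->; cb->

  | aaa
  | aaaccabac => aaacbac => aaaac
  | caaaabc => aaabc
  | cbababb => ababb => aba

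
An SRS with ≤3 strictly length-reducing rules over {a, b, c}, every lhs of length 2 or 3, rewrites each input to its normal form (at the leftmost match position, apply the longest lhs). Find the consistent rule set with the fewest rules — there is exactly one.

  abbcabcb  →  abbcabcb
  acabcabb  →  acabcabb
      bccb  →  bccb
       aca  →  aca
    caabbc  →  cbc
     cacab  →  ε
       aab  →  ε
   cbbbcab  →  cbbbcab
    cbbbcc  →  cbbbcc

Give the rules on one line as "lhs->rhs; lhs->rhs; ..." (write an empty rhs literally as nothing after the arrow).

  | abbcabcb
  | acabcabb
  | bccb
  | aca

aab->; cac->a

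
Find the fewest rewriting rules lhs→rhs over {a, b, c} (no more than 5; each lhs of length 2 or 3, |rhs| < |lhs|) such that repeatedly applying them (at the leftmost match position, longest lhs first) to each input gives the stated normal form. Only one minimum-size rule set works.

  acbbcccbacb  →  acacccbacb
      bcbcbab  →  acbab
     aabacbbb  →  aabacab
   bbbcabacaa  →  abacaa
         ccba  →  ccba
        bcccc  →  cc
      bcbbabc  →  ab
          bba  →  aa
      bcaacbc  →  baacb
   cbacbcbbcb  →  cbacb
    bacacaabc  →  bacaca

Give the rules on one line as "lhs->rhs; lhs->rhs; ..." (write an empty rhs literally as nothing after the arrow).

abc->; bb->a; bc->b; bcc->

  | acbbcccbacb => acacccbacb
  | bcbcbab => bbcbab => acbab
  | aabacbbb => aabacab
  | bbbcabacaa => abcabacaa => abacaa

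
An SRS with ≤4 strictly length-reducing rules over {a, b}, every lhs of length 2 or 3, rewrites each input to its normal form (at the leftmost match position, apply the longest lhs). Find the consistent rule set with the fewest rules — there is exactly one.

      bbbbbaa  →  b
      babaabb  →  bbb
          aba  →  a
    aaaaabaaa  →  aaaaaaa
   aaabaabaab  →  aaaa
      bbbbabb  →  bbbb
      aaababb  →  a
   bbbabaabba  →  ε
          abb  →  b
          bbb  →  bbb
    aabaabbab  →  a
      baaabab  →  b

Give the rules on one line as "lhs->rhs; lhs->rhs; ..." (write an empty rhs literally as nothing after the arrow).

ab->; ba->; baa->b; bba->

  | bbbbbaa => bbba => b
  | babaabb => baabb => bbb
  | aba => a
  | aaaaabaaa => aaaaaaa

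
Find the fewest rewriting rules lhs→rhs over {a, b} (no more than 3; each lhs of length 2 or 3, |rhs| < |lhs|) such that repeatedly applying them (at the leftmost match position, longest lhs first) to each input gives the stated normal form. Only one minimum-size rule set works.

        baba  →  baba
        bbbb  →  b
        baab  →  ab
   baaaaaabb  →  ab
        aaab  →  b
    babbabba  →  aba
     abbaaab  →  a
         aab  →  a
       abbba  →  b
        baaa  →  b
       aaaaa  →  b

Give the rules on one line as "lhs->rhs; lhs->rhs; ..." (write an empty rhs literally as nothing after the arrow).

aa->b; aaa->; bb->a

  | baba
  | bbbb => abb => aa => b
  | baab => bbb => ab
  | baaaaaabb => baaabb => bbb => ab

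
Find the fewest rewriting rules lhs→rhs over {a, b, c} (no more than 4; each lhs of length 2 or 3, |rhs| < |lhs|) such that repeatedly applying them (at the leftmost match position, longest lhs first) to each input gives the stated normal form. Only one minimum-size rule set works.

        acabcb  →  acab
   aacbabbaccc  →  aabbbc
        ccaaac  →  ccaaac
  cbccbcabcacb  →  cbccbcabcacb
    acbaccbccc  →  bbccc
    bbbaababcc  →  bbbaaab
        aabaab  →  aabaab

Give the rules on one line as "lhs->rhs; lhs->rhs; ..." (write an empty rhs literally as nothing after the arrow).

acc->b; bab->aa; bcb->b; cba->

  | acabcb => acab
  | aacbabbaccc => aabbaccc => aabbbc
  | ccaaac
  | cbccbcabcacb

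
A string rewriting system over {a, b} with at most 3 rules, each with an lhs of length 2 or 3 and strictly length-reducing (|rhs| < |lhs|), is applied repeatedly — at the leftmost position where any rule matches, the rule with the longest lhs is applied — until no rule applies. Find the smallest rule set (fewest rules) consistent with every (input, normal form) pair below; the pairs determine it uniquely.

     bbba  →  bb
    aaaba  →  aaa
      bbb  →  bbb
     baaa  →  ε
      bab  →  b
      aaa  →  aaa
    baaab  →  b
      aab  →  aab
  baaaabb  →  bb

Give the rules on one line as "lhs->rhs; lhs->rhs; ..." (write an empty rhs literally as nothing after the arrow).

ba->; baa->ba

  | bbba => bb
  | aaaba => aaa
  | bbb
  | baaa => baa => ba => ε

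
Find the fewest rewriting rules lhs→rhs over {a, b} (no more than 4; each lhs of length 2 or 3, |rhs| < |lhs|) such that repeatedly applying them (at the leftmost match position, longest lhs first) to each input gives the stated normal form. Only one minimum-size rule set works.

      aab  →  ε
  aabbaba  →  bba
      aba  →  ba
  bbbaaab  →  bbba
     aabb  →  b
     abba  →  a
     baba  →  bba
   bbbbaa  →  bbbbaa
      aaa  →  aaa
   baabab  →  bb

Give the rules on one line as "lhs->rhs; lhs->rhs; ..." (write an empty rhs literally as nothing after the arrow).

aab->; ab->b; abb->

  | aab => ε
  | aabbaba => baba => bba
  | aba => ba
  | bbbaaab => bbba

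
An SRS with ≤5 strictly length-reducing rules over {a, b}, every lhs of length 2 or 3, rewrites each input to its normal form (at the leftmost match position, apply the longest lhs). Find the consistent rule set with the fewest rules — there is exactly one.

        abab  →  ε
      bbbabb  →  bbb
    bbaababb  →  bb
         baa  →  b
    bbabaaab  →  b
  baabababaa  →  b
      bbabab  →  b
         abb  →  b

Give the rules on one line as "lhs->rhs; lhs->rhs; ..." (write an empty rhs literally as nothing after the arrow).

aa->; aaa->ba; ab->; bba->aa

  | abab => ab => ε
  | bbbabb => baabb => bbb
  | bbaababb => aaababb => bababb => babb => bb
  | baa => b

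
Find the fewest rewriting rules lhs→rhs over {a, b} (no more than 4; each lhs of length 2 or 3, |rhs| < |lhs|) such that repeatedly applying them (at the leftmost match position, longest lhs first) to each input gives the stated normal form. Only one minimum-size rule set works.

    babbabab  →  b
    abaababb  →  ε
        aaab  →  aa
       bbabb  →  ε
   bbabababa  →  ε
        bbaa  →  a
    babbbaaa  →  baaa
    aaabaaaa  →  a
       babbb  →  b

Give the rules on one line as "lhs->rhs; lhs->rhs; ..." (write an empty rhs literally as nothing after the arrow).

  | babbabab => bbabab => bab => b
  | abaababb => bbababb => babb => bb => ε
  | aaab => aa
  | bbabb => bb => ε

ab->; aba->bb; bb->; bba->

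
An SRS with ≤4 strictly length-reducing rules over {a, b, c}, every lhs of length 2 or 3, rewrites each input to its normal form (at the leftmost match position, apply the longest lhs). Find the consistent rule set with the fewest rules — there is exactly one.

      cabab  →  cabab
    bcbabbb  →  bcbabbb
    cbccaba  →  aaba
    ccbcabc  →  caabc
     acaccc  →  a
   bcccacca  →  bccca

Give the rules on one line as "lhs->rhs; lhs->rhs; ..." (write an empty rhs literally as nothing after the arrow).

  | cabab
  | bcbabbb
  | cbccaba => acaba => aaba
  | ccbcabc => caabc

ac->a; acc->; cbc->a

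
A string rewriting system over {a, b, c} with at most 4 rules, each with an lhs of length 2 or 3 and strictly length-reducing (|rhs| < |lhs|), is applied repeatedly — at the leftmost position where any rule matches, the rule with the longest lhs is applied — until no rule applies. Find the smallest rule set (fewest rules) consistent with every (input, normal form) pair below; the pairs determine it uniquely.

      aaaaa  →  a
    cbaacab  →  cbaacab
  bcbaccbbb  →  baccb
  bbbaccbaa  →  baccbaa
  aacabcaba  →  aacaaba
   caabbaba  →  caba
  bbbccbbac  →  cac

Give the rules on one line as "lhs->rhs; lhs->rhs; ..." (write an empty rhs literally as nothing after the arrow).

aaa->a; bb->; bc->

  | aaaaa => aaa => a
  | cbaacab
  | bcbaccbbb => baccbbb => baccb
  | bbbaccbaa => baccbaa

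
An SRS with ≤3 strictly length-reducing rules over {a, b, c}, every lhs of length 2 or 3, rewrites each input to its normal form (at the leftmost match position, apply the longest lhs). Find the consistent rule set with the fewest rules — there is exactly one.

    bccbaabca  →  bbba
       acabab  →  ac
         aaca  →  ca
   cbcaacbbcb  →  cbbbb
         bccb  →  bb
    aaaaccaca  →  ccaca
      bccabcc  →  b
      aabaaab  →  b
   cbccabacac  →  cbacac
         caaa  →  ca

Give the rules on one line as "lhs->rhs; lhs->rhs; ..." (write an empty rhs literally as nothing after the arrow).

  | bccbaabca => bcbaabca => bbaabca => bbbca => bbba
  | acabab => acab => ac
  | aaca => ca
  | cbcaacbbcb => cbaacbbcb => cbcbbcb => cbbbcb => cbbbb

aa->; ab->; bc->b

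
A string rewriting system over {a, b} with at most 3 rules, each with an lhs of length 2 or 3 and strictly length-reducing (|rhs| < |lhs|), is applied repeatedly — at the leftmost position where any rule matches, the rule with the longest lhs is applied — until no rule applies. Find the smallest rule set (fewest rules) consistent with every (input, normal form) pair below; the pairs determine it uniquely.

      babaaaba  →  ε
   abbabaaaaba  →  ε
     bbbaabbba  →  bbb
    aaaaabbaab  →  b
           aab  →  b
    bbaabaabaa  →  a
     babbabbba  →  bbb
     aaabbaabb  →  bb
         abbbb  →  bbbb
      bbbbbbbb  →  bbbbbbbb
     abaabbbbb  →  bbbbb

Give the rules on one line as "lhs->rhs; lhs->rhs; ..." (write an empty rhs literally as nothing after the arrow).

  | babaaaba => baaaba => aaba => aba => ba => ε
  | abbabaaaaba => bbabaaaaba => bbaaaaba => baaaba => aaba => aba => ba => ε
  | bbbaabbba => bbabbba => bbbba => bbb
  | aaaaabbaab => aaaabbaab => aaabbaab => aabbaab => abbaab => bbaab => bab => b

ab->b; ba->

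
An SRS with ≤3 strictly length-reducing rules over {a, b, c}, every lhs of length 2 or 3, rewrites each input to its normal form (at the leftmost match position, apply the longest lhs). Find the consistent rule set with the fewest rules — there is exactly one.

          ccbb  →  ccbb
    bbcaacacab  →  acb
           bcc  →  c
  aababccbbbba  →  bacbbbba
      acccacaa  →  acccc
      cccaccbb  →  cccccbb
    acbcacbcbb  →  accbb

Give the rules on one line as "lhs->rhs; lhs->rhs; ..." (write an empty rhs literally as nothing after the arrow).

  | ccbb
  | bbcaacacab => baacacab => bcacab => acab => acb
  | bcc => c
  | aababccbbbba => babccbbbba => bacbbbba

aa->; bc->; ca->c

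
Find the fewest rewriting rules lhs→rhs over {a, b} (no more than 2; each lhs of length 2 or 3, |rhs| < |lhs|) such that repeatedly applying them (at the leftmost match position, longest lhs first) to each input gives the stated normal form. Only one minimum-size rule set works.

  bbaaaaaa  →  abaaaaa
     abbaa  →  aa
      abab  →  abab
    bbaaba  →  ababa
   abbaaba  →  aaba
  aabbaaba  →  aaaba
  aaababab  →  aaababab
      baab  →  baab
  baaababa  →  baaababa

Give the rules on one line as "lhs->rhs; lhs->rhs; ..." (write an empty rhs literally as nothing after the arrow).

  | bbaaaaaa => abaaaaa
  | abbaa => aa
  | abab
  | bbaaba => ababa

abb->; bba->ab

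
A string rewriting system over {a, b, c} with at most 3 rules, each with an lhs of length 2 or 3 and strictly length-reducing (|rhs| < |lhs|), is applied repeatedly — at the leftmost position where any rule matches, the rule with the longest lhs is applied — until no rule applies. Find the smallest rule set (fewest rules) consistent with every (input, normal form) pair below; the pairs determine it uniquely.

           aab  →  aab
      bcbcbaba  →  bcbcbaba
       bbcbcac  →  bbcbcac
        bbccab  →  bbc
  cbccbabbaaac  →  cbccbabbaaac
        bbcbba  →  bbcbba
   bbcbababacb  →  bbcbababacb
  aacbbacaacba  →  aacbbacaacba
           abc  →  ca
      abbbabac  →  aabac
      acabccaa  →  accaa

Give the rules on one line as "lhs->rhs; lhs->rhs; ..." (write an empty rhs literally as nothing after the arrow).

abc->ca; bbb->; cab->

  | aab
  | bcbcbaba
  | bbcbcac
  | bbccab => bbc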